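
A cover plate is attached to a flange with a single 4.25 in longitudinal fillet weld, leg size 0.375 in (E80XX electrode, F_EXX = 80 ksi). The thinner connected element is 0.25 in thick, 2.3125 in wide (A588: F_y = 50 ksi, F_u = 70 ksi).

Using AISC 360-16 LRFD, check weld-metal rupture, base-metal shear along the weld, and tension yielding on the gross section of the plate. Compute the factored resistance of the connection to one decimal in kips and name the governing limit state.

26.0 kips (gross-section yield governs)

Weld metal: throat = 0.707×0.375 = 0.26513 in, L = 4.25 in. φR_n = 0.75 × 0.6 × 80 × 0.26513 × 4.25 = 40.6 kips.
Base metal shear (0.25 in plate): yield φR_n = 1.0×0.6×50×0.25×4.25 = 31.9 kips; rupture φR_n = 0.75×0.6×70×0.25×4.25 = 33.5 kips; take 31.9 kips (yield).
Tension yield (gross): A_g = 2.3125×0.25 = 0.57813 in². φR_n = 0.90 × 50 × 0.57813 = 26.0 kips.
Governing: min(40.6, 31.9, 26.0) = 26.0 kips → gross-section yield.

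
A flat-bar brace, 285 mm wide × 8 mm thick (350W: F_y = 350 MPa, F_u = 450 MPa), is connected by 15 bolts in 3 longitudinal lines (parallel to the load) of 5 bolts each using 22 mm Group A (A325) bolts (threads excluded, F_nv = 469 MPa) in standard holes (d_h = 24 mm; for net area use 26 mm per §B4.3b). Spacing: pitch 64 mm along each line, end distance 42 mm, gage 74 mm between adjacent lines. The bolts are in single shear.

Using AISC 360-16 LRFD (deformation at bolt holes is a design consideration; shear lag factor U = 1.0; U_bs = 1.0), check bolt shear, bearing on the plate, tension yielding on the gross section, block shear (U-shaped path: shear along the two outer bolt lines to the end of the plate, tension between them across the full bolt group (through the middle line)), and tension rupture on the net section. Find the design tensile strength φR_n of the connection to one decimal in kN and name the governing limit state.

Bolt shear: A_b = π(22)²/4 = 380.13 mm². φR_n = 0.75 × 469 × 380.13 × 15 × 1 = 2005.7 kN.
Bearing (8 mm plate, F_u = 450 MPa): end bolts L_c = 42 − 24/2 = 30, R_n = min(1.2×30×8×450, 2.4×22×8×450) = 129.6 kN/bolt; interior L_c = 64 − 24 = 40, R_n = 172.8 kN/bolt. φR_n = 0.75 × (3×129.6 + 12×172.8) = 1846.8 kN.
Tension yield (gross): A_g = 285×8 = 2280 mm². φR_n = 0.90 × 350 × 2280 = 718.2 kN.
Block shear: shear path 2×[42+4×64] = 2×298 mm, A_gv = 4768, A_nv = 2×(298 − 4.5×26)×8 = 2896 mm²; tension across gage: (148 − 2×26)×8 = 768 mm². R_n = min(0.6×450×2896, 0.6×350×4768) + 1.0×450×768 = min(781.92, 1001.3) + 345.6 = 1127.5 kN. φR_n = 0.75 × 1127.5 = 845.6 kN.
Tension rupture (net): A_n = (285 − 3×26)×8 = 1656 mm² (U = 1.0, A_e = A_n). φR_n = 0.75 × 450 × 1656 = 558.9 kN.
Governing: min(2005.7, 1846.8, 718.2, 845.6, 558.9) = 558.9 kN → net-section rupture.

558.9 kN (net-section rupture governs)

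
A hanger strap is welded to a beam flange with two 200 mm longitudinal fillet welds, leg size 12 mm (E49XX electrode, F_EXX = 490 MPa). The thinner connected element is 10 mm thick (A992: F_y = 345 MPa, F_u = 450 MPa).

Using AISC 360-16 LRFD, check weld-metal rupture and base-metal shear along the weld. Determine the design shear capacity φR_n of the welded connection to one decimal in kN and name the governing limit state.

Weld metal: throat = 0.707×12 = 8.484 mm, L = 2×200 = 400 mm. φR_n = 0.75 × 0.6 × 490 × 8.484 × 400 = 748.3 kN.
Base metal shear (10 mm plate): yield φR_n = 1.0×0.6×345×10×400 = 828.0 kN; rupture φR_n = 0.75×0.6×450×10×400 = 810.0 kN; take 810.0 kN (rupture).
Governing: min(748.3, 810.0) = 748.3 kN → weld metal.

748.3 kN (weld metal governs)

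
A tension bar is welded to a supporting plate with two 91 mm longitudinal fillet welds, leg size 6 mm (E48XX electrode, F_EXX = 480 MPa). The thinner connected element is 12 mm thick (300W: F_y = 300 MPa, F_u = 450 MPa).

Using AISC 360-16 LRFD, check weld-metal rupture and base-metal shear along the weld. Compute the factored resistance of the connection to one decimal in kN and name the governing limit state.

Weld metal: throat = 0.707×6 = 4.242 mm, L = 2×91 = 182 mm. φR_n = 0.75 × 0.6 × 480 × 4.242 × 182 = 166.8 kN.
Base metal shear (12 mm plate): yield φR_n = 1.0×0.6×300×12×182 = 393.1 kN; rupture φR_n = 0.75×0.6×450×12×182 = 442.3 kN; take 393.1 kN (yield).
Governing: min(166.8, 393.1) = 166.8 kN → weld metal.

166.8 kN (weld metal governs)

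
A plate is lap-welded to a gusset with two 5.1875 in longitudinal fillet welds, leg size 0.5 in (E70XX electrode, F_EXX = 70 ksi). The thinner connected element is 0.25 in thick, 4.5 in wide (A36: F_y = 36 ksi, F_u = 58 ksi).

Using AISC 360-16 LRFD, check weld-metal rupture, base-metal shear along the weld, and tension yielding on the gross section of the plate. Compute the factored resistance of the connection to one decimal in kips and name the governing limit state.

Weld metal: throat = 0.707×0.5 = 0.3535 in, L = 2×5.1875 = 10.375 in. φR_n = 0.75 × 0.6 × 70 × 0.3535 × 10.375 = 115.5 kips.
Base metal shear (0.25 in plate): yield φR_n = 1.0×0.6×36×0.25×10.375 = 56.0 kips; rupture φR_n = 0.75×0.6×58×0.25×10.375 = 67.7 kips; take 56.0 kips (yield).
Tension yield (gross): A_g = 4.5×0.25 = 1.125 in². φR_n = 0.90 × 36 × 1.125 = 36.5 kips.
Governing: min(115.5, 56.0, 36.5) = 36.5 kips → gross-section yield.

36.5 kips (gross-section yield governs)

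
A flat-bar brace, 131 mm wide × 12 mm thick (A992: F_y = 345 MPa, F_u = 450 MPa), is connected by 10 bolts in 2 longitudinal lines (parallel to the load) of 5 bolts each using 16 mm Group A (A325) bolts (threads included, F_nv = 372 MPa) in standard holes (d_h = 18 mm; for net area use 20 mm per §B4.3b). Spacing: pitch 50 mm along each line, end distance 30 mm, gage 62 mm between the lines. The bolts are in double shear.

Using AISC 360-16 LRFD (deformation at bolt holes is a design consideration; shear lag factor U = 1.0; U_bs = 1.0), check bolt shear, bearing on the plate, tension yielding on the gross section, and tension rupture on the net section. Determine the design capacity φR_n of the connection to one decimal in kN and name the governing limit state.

368.6 kN (net-section rupture governs)

Bolt shear: A_b = π(16)²/4 = 201.06 mm². φR_n = 0.75 × 372 × 201.06 × 10 × 2 = 1121.9 kN.
Bearing (12 mm plate, F_u = 450 MPa): end bolts L_c = 30 − 18/2 = 21, R_n = min(1.2×21×12×450, 2.4×16×12×450) = 136.08 kN/bolt; interior L_c = 50 − 18 = 32, R_n = 207.36 kN/bolt. φR_n = 0.75 × (2×136.08 + 8×207.36) = 1448.3 kN.
Tension yield (gross): A_g = 131×12 = 1572 mm². φR_n = 0.90 × 345 × 1572 = 488.1 kN.
Tension rupture (net): A_n = (131 − 2×20)×12 = 1092 mm² (U = 1.0, A_e = A_n). φR_n = 0.75 × 450 × 1092 = 368.6 kN.
Governing: min(1121.9, 1448.3, 488.1, 368.6) = 368.6 kN → net-section rupture.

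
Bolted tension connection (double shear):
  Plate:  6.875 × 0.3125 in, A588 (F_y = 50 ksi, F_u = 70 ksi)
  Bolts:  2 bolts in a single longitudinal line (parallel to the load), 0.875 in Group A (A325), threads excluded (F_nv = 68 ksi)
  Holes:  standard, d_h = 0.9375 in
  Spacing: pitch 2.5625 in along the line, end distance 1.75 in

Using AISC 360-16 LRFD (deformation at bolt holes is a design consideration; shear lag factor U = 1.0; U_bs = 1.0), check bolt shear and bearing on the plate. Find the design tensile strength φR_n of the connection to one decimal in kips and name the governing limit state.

Bolt shear: A_b = π(0.875)²/4 = 0.60132 in². φR_n = 0.75 × 68 × 0.60132 × 2 × 2 = 122.7 kips.
Bearing (0.3125 in plate, F_u = 70 ksi): end bolts L_c = 1.75 − 0.9375/2 = 1.28125, R_n = min(1.2×1.28125×0.3125×70, 2.4×0.875×0.3125×70) = 33.633 kips/bolt; interior L_c = 2.5625 − 0.9375 = 1.625, R_n = 42.656 kips/bolt. φR_n = 0.75 × (1×33.633 + 1×42.656) = 57.2 kips.
Governing: min(122.7, 57.2) = 57.2 kips → bearing.

57.2 kips (bearing governs)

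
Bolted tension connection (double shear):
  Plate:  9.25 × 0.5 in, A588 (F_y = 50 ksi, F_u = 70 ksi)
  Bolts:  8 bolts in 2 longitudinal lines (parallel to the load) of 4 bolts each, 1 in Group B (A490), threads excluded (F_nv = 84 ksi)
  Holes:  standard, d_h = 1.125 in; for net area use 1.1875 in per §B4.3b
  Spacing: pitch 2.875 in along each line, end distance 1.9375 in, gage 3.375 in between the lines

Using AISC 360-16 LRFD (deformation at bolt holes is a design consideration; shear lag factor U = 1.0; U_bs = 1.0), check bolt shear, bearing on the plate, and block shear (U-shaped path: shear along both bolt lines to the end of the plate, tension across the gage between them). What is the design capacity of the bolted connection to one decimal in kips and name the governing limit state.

259.2 kips (block shear governs)

Bolt shear: A_b = π(1)²/4 = 0.7854 in². φR_n = 0.75 × 84 × 0.7854 × 8 × 2 = 791.7 kips.
Bearing (0.5 in plate, F_u = 70 ksi): end bolts L_c = 1.9375 − 1.125/2 = 1.375, R_n = min(1.2×1.375×0.5×70, 2.4×1×0.5×70) = 57.75 kips/bolt; interior L_c = 2.875 − 1.125 = 1.75, R_n = 73.5 kips/bolt. φR_n = 0.75 × (2×57.75 + 6×73.5) = 417.4 kips.
Block shear: shear path 2×[1.9375+3×2.875] = 2×10.5625 in, A_gv = 10.563, A_nv = 2×(10.5625 − 3.5×1.1875)×0.5 = 6.4063 in²; tension across gage: (3.375 − 1×1.1875)×0.5 = 1.0938 in². R_n = min(0.6×70×6.4063, 0.6×50×10.563) + 1.0×70×1.0938 = min(269.06, 316.89) + 76.566 = 345.63 kips. φR_n = 0.75 × 345.63 = 259.2 kips.
Governing: min(791.7, 417.4, 259.2) = 259.2 kips → block shear.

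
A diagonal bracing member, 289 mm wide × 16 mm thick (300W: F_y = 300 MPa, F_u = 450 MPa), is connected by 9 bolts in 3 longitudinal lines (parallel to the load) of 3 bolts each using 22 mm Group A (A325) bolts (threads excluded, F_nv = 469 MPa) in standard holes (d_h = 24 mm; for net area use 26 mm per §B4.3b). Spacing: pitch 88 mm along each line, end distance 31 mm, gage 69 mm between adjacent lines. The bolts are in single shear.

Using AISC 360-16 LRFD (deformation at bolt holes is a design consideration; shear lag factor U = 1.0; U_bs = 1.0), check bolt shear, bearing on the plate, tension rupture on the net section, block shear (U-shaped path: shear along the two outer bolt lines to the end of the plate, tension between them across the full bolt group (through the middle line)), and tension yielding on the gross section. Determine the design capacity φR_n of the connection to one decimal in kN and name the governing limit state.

Bolt shear: A_b = π(22)²/4 = 380.13 mm². φR_n = 0.75 × 469 × 380.13 × 9 × 1 = 1203.4 kN.
Bearing (16 mm plate, F_u = 450 MPa): end bolts L_c = 31 − 24/2 = 19, R_n = min(1.2×19×16×450, 2.4×22×16×450) = 164.16 kN/bolt; interior L_c = 88 − 24 = 64, R_n = 380.16 kN/bolt. φR_n = 0.75 × (3×164.16 + 6×380.16) = 2080.1 kN.
Tension rupture (net): A_n = (289 − 3×26)×16 = 3376 mm² (U = 1.0, A_e = A_n). φR_n = 0.75 × 450 × 3376 = 1139.4 kN.
Block shear: shear path 2×[31+2×88] = 2×207 mm, A_gv = 6624, A_nv = 2×(207 − 2.5×26)×16 = 4544 mm²; tension across gage: (138 − 2×26)×16 = 1376 mm². R_n = min(0.6×450×4544, 0.6×300×6624) + 1.0×450×1376 = min(1226.9, 1192.3) + 619.2 = 1811.5 kN. φR_n = 0.75 × 1811.5 = 1358.6 kN.
Tension yield (gross): A_g = 289×16 = 4624 mm². φR_n = 0.90 × 300 × 4624 = 1248.5 kN.
Governing: min(1203.4, 2080.1, 1139.4, 1358.6, 1248.5) = 1139.4 kN → net-section rupture.

1139.4 kN (net-section rupture governs)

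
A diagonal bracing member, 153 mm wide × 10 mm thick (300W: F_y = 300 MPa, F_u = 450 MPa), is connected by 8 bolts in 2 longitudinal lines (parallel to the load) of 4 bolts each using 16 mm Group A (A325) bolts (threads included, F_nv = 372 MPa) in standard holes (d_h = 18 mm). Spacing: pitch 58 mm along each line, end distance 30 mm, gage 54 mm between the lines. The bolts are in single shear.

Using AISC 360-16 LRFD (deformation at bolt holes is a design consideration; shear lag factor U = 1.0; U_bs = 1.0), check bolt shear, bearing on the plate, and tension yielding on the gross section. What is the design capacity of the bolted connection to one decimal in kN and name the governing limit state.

413.1 kN (gross-section yield governs)

Bolt shear: A_b = π(16)²/4 = 201.06 mm². φR_n = 0.75 × 372 × 201.06 × 8 × 1 = 448.8 kN.
Bearing (10 mm plate, F_u = 450 MPa): end bolts L_c = 30 − 18/2 = 21, R_n = min(1.2×21×10×450, 2.4×16×10×450) = 113.4 kN/bolt; interior L_c = 58 − 18 = 40, R_n = 172.8 kN/bolt. φR_n = 0.75 × (2×113.4 + 6×172.8) = 947.7 kN.
Tension yield (gross): A_g = 153×10 = 1530 mm². φR_n = 0.90 × 300 × 1530 = 413.1 kN.
Governing: min(448.8, 947.7, 413.1) = 413.1 kN → gross-section yield.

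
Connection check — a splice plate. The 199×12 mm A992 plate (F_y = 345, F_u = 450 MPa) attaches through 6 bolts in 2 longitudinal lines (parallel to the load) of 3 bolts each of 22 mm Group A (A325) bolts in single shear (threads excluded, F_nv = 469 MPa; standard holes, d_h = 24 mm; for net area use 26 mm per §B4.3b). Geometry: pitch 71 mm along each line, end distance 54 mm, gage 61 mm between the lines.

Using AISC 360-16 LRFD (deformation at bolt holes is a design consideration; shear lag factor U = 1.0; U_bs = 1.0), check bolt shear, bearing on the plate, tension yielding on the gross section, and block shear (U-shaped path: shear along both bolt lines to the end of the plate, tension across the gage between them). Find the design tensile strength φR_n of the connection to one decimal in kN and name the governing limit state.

741.5 kN (gross-section yield governs)

Bolt shear: A_b = π(22)²/4 = 380.13 mm². φR_n = 0.75 × 469 × 380.13 × 6 × 1 = 802.3 kN.
Bearing (12 mm plate, F_u = 450 MPa): end bolts L_c = 54 − 24/2 = 42, R_n = min(1.2×42×12×450, 2.4×22×12×450) = 272.16 kN/bolt; interior L_c = 71 − 24 = 47, R_n = 285.12 kN/bolt. φR_n = 0.75 × (2×272.16 + 4×285.12) = 1263.6 kN.
Tension yield (gross): A_g = 199×12 = 2388 mm². φR_n = 0.90 × 345 × 2388 = 741.5 kN.
Block shear: shear path 2×[54+2×71] = 2×196 mm, A_gv = 4704, A_nv = 2×(196 − 2.5×26)×12 = 3144 mm²; tension across gage: (61 − 1×26)×12 = 420 mm². R_n = min(0.6×450×3144, 0.6×345×4704) + 1.0×450×420 = min(848.88, 973.73) + 189 = 1037.9 kN. φR_n = 0.75 × 1037.9 = 778.4 kN.
Governing: min(802.3, 1263.6, 741.5, 778.4) = 741.5 kN → gross-section yield.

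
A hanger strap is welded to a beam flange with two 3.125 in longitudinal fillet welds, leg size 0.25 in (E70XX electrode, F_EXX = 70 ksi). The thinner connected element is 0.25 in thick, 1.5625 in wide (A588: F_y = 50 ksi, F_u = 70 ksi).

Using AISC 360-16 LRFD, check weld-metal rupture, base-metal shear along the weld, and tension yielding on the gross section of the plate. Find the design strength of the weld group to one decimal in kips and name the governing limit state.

Weld metal: throat = 0.707×0.25 = 0.17675 in, L = 2×3.125 = 6.25 in. φR_n = 0.75 × 0.6 × 70 × 0.17675 × 6.25 = 34.8 kips.
Base metal shear (0.25 in plate): yield φR_n = 1.0×0.6×50×0.25×6.25 = 46.9 kips; rupture φR_n = 0.75×0.6×70×0.25×6.25 = 49.2 kips; take 46.9 kips (yield).
Tension yield (gross): A_g = 1.5625×0.25 = 0.39063 in². φR_n = 0.90 × 50 × 0.39063 = 17.6 kips.
Governing: min(34.8, 46.9, 17.6) = 17.6 kips → gross-section yield.

17.6 kips (gross-section yield governs)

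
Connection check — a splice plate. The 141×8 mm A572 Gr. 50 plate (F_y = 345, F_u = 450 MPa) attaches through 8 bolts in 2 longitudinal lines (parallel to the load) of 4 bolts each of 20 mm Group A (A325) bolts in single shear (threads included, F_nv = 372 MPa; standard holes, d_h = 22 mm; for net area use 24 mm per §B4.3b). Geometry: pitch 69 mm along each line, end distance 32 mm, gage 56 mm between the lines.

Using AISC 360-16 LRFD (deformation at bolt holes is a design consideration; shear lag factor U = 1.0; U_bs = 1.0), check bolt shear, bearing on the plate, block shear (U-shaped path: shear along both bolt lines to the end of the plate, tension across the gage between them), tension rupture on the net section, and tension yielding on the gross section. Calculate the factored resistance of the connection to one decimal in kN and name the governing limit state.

251.1 kN (net-section rupture governs)

Bolt shear: A_b = π(20)²/4 = 314.16 mm². φR_n = 0.75 × 372 × 314.16 × 8 × 1 = 701.2 kN.
Bearing (8 mm plate, F_u = 450 MPa): end bolts L_c = 32 − 22/2 = 21, R_n = min(1.2×21×8×450, 2.4×20×8×450) = 90.72 kN/bolt; interior L_c = 69 − 22 = 47, R_n = 172.8 kN/bolt. φR_n = 0.75 × (2×90.72 + 6×172.8) = 913.7 kN.
Block shear: shear path 2×[32+3×69] = 2×239 mm, A_gv = 3824, A_nv = 2×(239 − 3.5×24)×8 = 2480 mm²; tension across gage: (56 − 1×24)×8 = 256 mm². R_n = min(0.6×450×2480, 0.6×345×3824) + 1.0×450×256 = min(669.6, 791.57) + 115.2 = 784.8 kN. φR_n = 0.75 × 784.8 = 588.6 kN.
Tension rupture (net): A_n = (141 − 2×24)×8 = 744 mm² (U = 1.0, A_e = A_n). φR_n = 0.75 × 450 × 744 = 251.1 kN.
Tension yield (gross): A_g = 141×8 = 1128 mm². φR_n = 0.90 × 345 × 1128 = 350.2 kN.
Governing: min(701.2, 913.7, 588.6, 251.1, 350.2) = 251.1 kN → net-section rupture.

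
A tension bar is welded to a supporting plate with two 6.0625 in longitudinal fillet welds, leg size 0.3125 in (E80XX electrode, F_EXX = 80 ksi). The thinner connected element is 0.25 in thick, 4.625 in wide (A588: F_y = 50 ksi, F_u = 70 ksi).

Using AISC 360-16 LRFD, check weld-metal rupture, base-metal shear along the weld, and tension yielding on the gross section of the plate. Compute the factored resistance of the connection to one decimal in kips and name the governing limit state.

52.0 kips (gross-section yield governs)

Weld metal: throat = 0.707×0.3125 = 0.22094 in, L = 2×6.0625 = 12.125 in. φR_n = 0.75 × 0.6 × 80 × 0.22094 × 12.125 = 96.4 kips.
Base metal shear (0.25 in plate): yield φR_n = 1.0×0.6×50×0.25×12.125 = 90.9 kips; rupture φR_n = 0.75×0.6×70×0.25×12.125 = 95.5 kips; take 90.9 kips (yield).
Tension yield (gross): A_g = 4.625×0.25 = 1.1563 in². φR_n = 0.90 × 50 × 1.1563 = 52.0 kips.
Governing: min(96.4, 90.9, 52.0) = 52.0 kips → gross-section yield.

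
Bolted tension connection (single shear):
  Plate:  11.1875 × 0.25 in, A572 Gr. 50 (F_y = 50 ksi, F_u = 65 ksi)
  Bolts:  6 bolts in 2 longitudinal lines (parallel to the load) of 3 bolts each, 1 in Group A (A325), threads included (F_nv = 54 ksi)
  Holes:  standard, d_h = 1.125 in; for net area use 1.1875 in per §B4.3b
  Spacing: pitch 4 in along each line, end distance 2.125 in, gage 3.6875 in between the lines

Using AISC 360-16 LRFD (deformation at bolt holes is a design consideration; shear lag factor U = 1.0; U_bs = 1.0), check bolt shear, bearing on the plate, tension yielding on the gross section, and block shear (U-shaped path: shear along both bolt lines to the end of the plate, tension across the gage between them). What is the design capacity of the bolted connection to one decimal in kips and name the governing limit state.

Bolt shear: A_b = π(1)²/4 = 0.7854 in². φR_n = 0.75 × 54 × 0.7854 × 6 × 1 = 190.9 kips.
Bearing (0.25 in plate, F_u = 65 ksi): end bolts L_c = 2.125 − 1.125/2 = 1.5625, R_n = min(1.2×1.5625×0.25×65, 2.4×1×0.25×65) = 30.469 kips/bolt; interior L_c = 4 − 1.125 = 2.875, R_n = 39 kips/bolt. φR_n = 0.75 × (2×30.469 + 4×39) = 162.7 kips.
Tension yield (gross): A_g = 11.1875×0.25 = 2.7969 in². φR_n = 0.90 × 50 × 2.7969 = 125.9 kips.
Block shear: shear path 2×[2.125+2×4] = 2×10.125 in, A_gv = 5.0625, A_nv = 2×(10.125 − 2.5×1.1875)×0.25 = 3.5781 in²; tension across gage: (3.6875 − 1×1.1875)×0.25 = 0.625 in². R_n = min(0.6×65×3.5781, 0.6×50×5.0625) + 1.0×65×0.625 = min(139.55, 151.88) + 40.625 = 180.18 kips. φR_n = 0.75 × 180.18 = 135.1 kips.
Governing: min(190.9, 162.7, 125.9, 135.1) = 125.9 kips → gross-section yield.

125.9 kips (gross-section yield governs)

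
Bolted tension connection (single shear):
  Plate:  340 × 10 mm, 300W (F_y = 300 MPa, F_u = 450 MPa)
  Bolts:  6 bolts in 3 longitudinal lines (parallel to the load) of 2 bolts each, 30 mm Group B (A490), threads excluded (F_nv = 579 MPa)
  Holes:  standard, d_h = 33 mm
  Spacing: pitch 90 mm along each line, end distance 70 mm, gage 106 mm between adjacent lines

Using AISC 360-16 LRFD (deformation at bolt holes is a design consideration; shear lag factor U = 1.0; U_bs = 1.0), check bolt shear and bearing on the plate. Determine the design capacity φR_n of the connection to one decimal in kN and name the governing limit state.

1342.6 kN (bearing governs)

Bolt shear: A_b = π(30)²/4 = 706.86 mm². φR_n = 0.75 × 579 × 706.86 × 6 × 1 = 1841.7 kN.
Bearing (10 mm plate, F_u = 450 MPa): end bolts L_c = 70 − 33/2 = 53.5, R_n = min(1.2×53.5×10×450, 2.4×30×10×450) = 288.9 kN/bolt; interior L_c = 90 − 33 = 57, R_n = 307.8 kN/bolt. φR_n = 0.75 × (3×288.9 + 3×307.8) = 1342.6 kN.
Governing: min(1841.7, 1342.6) = 1342.6 kN → bearing.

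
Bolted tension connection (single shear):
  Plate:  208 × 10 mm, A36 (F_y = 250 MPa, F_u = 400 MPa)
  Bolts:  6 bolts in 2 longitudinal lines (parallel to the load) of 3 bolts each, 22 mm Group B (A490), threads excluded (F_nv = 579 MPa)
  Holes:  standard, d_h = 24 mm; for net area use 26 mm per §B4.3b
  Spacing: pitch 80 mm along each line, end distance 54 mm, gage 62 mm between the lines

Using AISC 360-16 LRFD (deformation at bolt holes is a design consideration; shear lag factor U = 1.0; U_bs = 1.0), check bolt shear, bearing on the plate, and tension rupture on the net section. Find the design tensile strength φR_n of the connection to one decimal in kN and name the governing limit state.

Bolt shear: A_b = π(22)²/4 = 380.13 mm². φR_n = 0.75 × 579 × 380.13 × 6 × 1 = 990.4 kN.
Bearing (10 mm plate, F_u = 400 MPa): end bolts L_c = 54 − 24/2 = 42, R_n = min(1.2×42×10×400, 2.4×22×10×400) = 201.6 kN/bolt; interior L_c = 80 − 24 = 56, R_n = 211.2 kN/bolt. φR_n = 0.75 × (2×201.6 + 4×211.2) = 936.0 kN.
Tension rupture (net): A_n = (208 − 2×26)×10 = 1560 mm² (U = 1.0, A_e = A_n). φR_n = 0.75 × 400 × 1560 = 468.0 kN.
Governing: min(990.4, 936.0, 468.0) = 468.0 kN → net-section rupture.

468.0 kN (net-section rupture governs)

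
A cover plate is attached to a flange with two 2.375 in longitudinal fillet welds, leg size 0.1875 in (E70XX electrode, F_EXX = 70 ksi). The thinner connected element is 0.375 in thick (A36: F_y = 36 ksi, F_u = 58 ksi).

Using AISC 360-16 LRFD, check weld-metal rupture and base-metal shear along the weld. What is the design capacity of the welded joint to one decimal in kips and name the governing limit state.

Weld metal: throat = 0.707×0.1875 = 0.13256 in, L = 2×2.375 = 4.75 in. φR_n = 0.75 × 0.6 × 70 × 0.13256 × 4.75 = 19.8 kips.
Base metal shear (0.375 in plate): yield φR_n = 1.0×0.6×36×0.375×4.75 = 38.5 kips; rupture φR_n = 0.75×0.6×58×0.375×4.75 = 46.5 kips; take 38.5 kips (yield).
Governing: min(19.8, 38.5) = 19.8 kips → weld metal.

19.8 kips (weld metal governs)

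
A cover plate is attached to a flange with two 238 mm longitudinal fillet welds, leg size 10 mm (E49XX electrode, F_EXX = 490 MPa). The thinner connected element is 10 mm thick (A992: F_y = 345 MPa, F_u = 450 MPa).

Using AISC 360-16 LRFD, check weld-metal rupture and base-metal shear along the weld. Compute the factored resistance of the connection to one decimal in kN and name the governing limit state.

742.1 kN (weld metal governs)

Weld metal: throat = 0.707×10 = 7.07 mm, L = 2×238 = 476 mm. φR_n = 0.75 × 0.6 × 490 × 7.07 × 476 = 742.1 kN.
Base metal shear (10 mm plate): yield φR_n = 1.0×0.6×345×10×476 = 985.3 kN; rupture φR_n = 0.75×0.6×450×10×476 = 963.9 kN; take 963.9 kN (rupture).
Governing: min(742.1, 963.9) = 742.1 kN → weld metal.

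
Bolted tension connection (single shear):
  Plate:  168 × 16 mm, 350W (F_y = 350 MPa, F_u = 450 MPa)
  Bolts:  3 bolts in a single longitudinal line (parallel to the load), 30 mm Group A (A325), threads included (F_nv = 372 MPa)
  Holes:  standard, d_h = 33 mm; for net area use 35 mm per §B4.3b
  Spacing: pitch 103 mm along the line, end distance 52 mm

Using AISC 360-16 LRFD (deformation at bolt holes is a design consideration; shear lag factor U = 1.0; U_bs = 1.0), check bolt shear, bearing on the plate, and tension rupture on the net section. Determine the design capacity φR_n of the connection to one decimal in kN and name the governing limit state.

591.6 kN (bolt shear governs)

Bolt shear: A_b = π(30)²/4 = 706.86 mm². φR_n = 0.75 × 372 × 706.86 × 3 × 1 = 591.6 kN.
Bearing (16 mm plate, F_u = 450 MPa): end bolts L_c = 52 − 33/2 = 35.5, R_n = min(1.2×35.5×16×450, 2.4×30×16×450) = 306.72 kN/bolt; interior L_c = 103 − 33 = 70, R_n = 518.4 kN/bolt. φR_n = 0.75 × (1×306.72 + 2×518.4) = 1007.6 kN.
Tension rupture (net): A_n = (168 − 1×35)×16 = 2128 mm² (U = 1.0, A_e = A_n). φR_n = 0.75 × 450 × 2128 = 718.2 kN.
Governing: min(591.6, 1007.6, 718.2) = 591.6 kN → bolt shear.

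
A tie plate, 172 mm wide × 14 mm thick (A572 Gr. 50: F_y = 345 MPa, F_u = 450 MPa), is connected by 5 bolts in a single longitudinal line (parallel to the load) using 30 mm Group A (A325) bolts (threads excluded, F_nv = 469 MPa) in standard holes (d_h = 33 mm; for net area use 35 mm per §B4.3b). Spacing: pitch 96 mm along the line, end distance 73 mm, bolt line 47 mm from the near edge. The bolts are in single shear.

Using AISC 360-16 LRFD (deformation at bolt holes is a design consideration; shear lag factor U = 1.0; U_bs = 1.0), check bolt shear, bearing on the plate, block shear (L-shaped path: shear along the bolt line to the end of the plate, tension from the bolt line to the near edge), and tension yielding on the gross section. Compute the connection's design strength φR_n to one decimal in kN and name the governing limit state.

747.7 kN (gross-section yield governs)

Bolt shear: A_b = π(30)²/4 = 706.86 mm². φR_n = 0.75 × 469 × 706.86 × 5 × 1 = 1243.2 kN.
Bearing (14 mm plate, F_u = 450 MPa): end bolts L_c = 73 − 33/2 = 56.5, R_n = min(1.2×56.5×14×450, 2.4×30×14×450) = 427.14 kN/bolt; interior L_c = 96 − 33 = 63, R_n = 453.6 kN/bolt. φR_n = 0.75 × (1×427.14 + 4×453.6) = 1681.2 kN.
Block shear: shear path 1×[73+4×96] = 1×457 mm, A_gv = 6398, A_nv = 1×(457 − 4.5×35)×14 = 4193 mm²; tension to near edge: (47 − 0.5×35)×14 = 413 mm². R_n = min(0.6×450×4193, 0.6×345×6398) + 1.0×450×413 = min(1132.1, 1324.4) + 185.85 = 1318 kN. φR_n = 0.75 × 1318 = 988.5 kN.
Tension yield (gross): A_g = 172×14 = 2408 mm². φR_n = 0.90 × 345 × 2408 = 747.7 kN.
Governing: min(1243.2, 1681.2, 988.5, 747.7) = 747.7 kN → gross-section yield.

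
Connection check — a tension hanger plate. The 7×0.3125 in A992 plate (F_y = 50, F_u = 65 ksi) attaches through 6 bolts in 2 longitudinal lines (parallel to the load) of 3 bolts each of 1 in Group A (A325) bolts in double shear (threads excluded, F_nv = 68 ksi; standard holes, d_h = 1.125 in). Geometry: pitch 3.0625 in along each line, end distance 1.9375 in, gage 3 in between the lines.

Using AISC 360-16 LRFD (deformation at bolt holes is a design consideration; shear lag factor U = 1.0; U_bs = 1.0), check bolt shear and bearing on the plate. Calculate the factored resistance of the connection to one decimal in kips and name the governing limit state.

Bolt shear: A_b = π(1)²/4 = 0.7854 in². φR_n = 0.75 × 68 × 0.7854 × 6 × 2 = 480.7 kips.
Bearing (0.3125 in plate, F_u = 65 ksi): end bolts L_c = 1.9375 − 1.125/2 = 1.375, R_n = min(1.2×1.375×0.3125×65, 2.4×1×0.3125×65) = 33.516 kips/bolt; interior L_c = 3.0625 − 1.125 = 1.9375, R_n = 47.227 kips/bolt. φR_n = 0.75 × (2×33.516 + 4×47.227) = 192.0 kips.
Governing: min(480.7, 192.0) = 192.0 kips → bearing.

192.0 kips (bearing governs)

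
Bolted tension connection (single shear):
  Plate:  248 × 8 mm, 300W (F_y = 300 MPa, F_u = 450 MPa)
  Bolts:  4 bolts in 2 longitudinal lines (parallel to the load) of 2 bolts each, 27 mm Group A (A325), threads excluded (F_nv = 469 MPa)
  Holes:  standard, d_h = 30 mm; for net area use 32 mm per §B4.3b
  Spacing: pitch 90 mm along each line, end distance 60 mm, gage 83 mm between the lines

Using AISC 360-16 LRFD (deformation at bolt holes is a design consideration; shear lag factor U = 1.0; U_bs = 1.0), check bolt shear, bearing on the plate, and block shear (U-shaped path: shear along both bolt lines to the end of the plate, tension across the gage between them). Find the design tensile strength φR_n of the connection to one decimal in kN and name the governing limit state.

461.7 kN (block shear governs)

Bolt shear: A_b = π(27)²/4 = 572.56 mm². φR_n = 0.75 × 469 × 572.56 × 4 × 1 = 805.6 kN.
Bearing (8 mm plate, F_u = 450 MPa): end bolts L_c = 60 − 30/2 = 45, R_n = min(1.2×45×8×450, 2.4×27×8×450) = 194.4 kN/bolt; interior L_c = 90 − 30 = 60, R_n = 233.28 kN/bolt. φR_n = 0.75 × (2×194.4 + 2×233.28) = 641.5 kN.
Block shear: shear path 2×[60+1×90] = 2×150 mm, A_gv = 2400, A_nv = 2×(150 − 1.5×32)×8 = 1632 mm²; tension across gage: (83 − 1×32)×8 = 408 mm². R_n = min(0.6×450×1632, 0.6×300×2400) + 1.0×450×408 = min(440.64, 432) + 183.6 = 615.6 kN. φR_n = 0.75 × 615.6 = 461.7 kN.
Governing: min(805.6, 641.5, 461.7) = 461.7 kN → block shear.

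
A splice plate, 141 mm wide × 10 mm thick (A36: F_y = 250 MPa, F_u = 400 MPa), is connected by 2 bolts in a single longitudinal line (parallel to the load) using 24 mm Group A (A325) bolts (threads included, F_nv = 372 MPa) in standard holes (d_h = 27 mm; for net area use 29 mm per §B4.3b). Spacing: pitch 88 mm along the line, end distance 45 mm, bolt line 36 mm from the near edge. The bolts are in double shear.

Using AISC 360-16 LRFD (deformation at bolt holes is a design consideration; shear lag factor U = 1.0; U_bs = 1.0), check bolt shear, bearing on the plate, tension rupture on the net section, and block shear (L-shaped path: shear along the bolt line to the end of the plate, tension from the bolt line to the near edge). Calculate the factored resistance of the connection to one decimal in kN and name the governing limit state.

214.1 kN (block shear governs)

Bolt shear: A_b = π(24)²/4 = 452.39 mm². φR_n = 0.75 × 372 × 452.39 × 2 × 2 = 504.9 kN.
Bearing (10 mm plate, F_u = 400 MPa): end bolts L_c = 45 − 27/2 = 31.5, R_n = min(1.2×31.5×10×400, 2.4×24×10×400) = 151.2 kN/bolt; interior L_c = 88 − 27 = 61, R_n = 230.4 kN/bolt. φR_n = 0.75 × (1×151.2 + 1×230.4) = 286.2 kN.
Tension rupture (net): A_n = (141 − 1×29)×10 = 1120 mm² (U = 1.0, A_e = A_n). φR_n = 0.75 × 400 × 1120 = 336.0 kN.
Block shear: shear path 1×[45+1×88] = 1×133 mm, A_gv = 1330, A_nv = 1×(133 − 1.5×29)×10 = 895 mm²; tension to near edge: (36 − 0.5×29)×10 = 215 mm². R_n = min(0.6×400×895, 0.6×250×1330) + 1.0×400×215 = min(214.8, 199.5) + 86 = 285.5 kN. φR_n = 0.75 × 285.5 = 214.1 kN.
Governing: min(504.9, 286.2, 336.0, 214.1) = 214.1 kN → block shear.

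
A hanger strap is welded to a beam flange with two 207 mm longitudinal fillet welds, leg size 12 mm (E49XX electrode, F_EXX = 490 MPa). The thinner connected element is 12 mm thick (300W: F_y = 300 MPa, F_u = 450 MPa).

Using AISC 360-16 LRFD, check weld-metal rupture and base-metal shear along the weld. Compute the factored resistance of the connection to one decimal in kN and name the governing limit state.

774.5 kN (weld metal governs)

Weld metal: throat = 0.707×12 = 8.484 mm, L = 2×207 = 414 mm. φR_n = 0.75 × 0.6 × 490 × 8.484 × 414 = 774.5 kN.
Base metal shear (12 mm plate): yield φR_n = 1.0×0.6×300×12×414 = 894.2 kN; rupture φR_n = 0.75×0.6×450×12×414 = 1006.0 kN; take 894.2 kN (yield).
Governing: min(774.5, 894.2) = 774.5 kN → weld metal.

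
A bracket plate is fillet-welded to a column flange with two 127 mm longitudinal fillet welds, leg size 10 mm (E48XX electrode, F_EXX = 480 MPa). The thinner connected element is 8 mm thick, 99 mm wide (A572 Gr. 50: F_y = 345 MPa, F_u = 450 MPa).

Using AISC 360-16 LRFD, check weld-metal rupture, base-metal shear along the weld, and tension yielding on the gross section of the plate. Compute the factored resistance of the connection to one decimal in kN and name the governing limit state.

Weld metal: throat = 0.707×10 = 7.07 mm, L = 2×127 = 254 mm. φR_n = 0.75 × 0.6 × 480 × 7.07 × 254 = 387.9 kN.
Base metal shear (8 mm plate): yield φR_n = 1.0×0.6×345×8×254 = 420.6 kN; rupture φR_n = 0.75×0.6×450×8×254 = 411.5 kN; take 411.5 kN (rupture).
Tension yield (gross): A_g = 99×8 = 792 mm². φR_n = 0.90 × 345 × 792 = 245.9 kN.
Governing: min(387.9, 411.5, 245.9) = 245.9 kN → gross-section yield.

245.9 kN (gross-section yield governs)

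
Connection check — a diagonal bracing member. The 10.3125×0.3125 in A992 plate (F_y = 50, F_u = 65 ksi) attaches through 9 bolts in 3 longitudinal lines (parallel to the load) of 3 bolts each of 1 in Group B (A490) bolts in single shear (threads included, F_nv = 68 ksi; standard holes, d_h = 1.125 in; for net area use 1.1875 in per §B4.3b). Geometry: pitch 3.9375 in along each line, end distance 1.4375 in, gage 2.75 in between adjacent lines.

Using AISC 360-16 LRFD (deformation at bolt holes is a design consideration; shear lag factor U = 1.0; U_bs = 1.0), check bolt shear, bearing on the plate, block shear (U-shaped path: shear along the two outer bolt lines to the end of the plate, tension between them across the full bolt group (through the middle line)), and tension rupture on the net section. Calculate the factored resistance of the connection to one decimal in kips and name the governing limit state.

102.8 kips (net-section rupture governs)

Bolt shear: A_b = π(1)²/4 = 0.7854 in². φR_n = 0.75 × 68 × 0.7854 × 9 × 1 = 360.5 kips.
Bearing (0.3125 in plate, F_u = 65 ksi): end bolts L_c = 1.4375 − 1.125/2 = 0.875, R_n = min(1.2×0.875×0.3125×65, 2.4×1×0.3125×65) = 21.328 kips/bolt; interior L_c = 3.9375 − 1.125 = 2.8125, R_n = 48.75 kips/bolt. φR_n = 0.75 × (3×21.328 + 6×48.75) = 267.4 kips.
Block shear: shear path 2×[1.4375+2×3.9375] = 2×9.3125 in, A_gv = 5.8203, A_nv = 2×(9.3125 − 2.5×1.1875)×0.3125 = 3.9648 in²; tension across gage: (5.5 − 2×1.1875)×0.3125 = 0.97656 in². R_n = min(0.6×65×3.9648, 0.6×50×5.8203) + 1.0×65×0.97656 = min(154.63, 174.61) + 63.476 = 218.11 kips. φR_n = 0.75 × 218.11 = 163.6 kips.
Tension rupture (net): A_n = (10.3125 − 3×1.1875)×0.3125 = 2.1094 in² (U = 1.0, A_e = A_n). φR_n = 0.75 × 65 × 2.1094 = 102.8 kips.
Governing: min(360.5, 267.4, 163.6, 102.8) = 102.8 kips → net-section rupture.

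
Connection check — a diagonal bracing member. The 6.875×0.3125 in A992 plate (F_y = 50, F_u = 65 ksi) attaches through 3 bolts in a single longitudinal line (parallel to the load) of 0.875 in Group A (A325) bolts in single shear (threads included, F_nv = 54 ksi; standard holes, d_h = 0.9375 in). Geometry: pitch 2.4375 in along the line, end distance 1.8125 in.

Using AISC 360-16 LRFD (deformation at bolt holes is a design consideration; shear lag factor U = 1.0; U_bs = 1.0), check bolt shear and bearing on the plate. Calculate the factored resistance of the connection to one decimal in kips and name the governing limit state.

Bolt shear: A_b = π(0.875)²/4 = 0.60132 in². φR_n = 0.75 × 54 × 0.60132 × 3 × 1 = 73.1 kips.
Bearing (0.3125 in plate, F_u = 65 ksi): end bolts L_c = 1.8125 − 0.9375/2 = 1.34375, R_n = min(1.2×1.34375×0.3125×65, 2.4×0.875×0.3125×65) = 32.754 kips/bolt; interior L_c = 2.4375 − 0.9375 = 1.5, R_n = 36.563 kips/bolt. φR_n = 0.75 × (1×32.754 + 2×36.563) = 79.4 kips.
Governing: min(73.1, 79.4) = 73.1 kips → bolt shear.

73.1 kips (bolt shear governs)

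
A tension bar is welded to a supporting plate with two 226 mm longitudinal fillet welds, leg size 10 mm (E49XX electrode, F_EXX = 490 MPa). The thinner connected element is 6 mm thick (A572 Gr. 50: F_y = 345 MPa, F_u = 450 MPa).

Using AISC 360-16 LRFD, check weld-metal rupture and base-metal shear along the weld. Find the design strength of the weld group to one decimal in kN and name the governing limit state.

549.2 kN (base-metal shear governs)

Weld metal: throat = 0.707×10 = 7.07 mm, L = 2×226 = 452 mm. φR_n = 0.75 × 0.6 × 490 × 7.07 × 452 = 704.6 kN.
Base metal shear (6 mm plate): yield φR_n = 1.0×0.6×345×6×452 = 561.4 kN; rupture φR_n = 0.75×0.6×450×6×452 = 549.2 kN; take 549.2 kN (rupture).
Governing: min(704.6, 549.2) = 549.2 kN → base-metal shear.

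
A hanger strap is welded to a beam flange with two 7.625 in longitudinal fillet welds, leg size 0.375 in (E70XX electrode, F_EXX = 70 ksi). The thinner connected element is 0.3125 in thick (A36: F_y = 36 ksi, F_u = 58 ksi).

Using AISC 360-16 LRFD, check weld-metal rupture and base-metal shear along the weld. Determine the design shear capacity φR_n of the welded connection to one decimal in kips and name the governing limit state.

Weld metal: throat = 0.707×0.375 = 0.26513 in, L = 2×7.625 = 15.25 in. φR_n = 0.75 × 0.6 × 70 × 0.26513 × 15.25 = 127.4 kips.
Base metal shear (0.3125 in plate): yield φR_n = 1.0×0.6×36×0.3125×15.25 = 102.9 kips; rupture φR_n = 0.75×0.6×58×0.3125×15.25 = 124.4 kips; take 102.9 kips (yield).
Governing: min(127.4, 102.9) = 102.9 kips → base-metal shear.

102.9 kips (base-metal shear governs)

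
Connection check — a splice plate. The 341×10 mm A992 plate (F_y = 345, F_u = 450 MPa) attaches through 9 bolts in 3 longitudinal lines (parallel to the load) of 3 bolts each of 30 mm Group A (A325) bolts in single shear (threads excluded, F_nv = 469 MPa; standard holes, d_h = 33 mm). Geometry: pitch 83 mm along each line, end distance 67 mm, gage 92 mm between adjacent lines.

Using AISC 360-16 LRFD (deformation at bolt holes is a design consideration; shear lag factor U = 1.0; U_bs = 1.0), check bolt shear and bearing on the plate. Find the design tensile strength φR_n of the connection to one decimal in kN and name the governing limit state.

Bolt shear: A_b = π(30)²/4 = 706.86 mm². φR_n = 0.75 × 469 × 706.86 × 9 × 1 = 2237.7 kN.
Bearing (10 mm plate, F_u = 450 MPa): end bolts L_c = 67 − 33/2 = 50.5, R_n = min(1.2×50.5×10×450, 2.4×30×10×450) = 272.7 kN/bolt; interior L_c = 83 − 33 = 50, R_n = 270 kN/bolt. φR_n = 0.75 × (3×272.7 + 6×270) = 1828.6 kN.
Governing: min(2237.7, 1828.6) = 1828.6 kN → bearing.

1828.6 kN (bearing governs)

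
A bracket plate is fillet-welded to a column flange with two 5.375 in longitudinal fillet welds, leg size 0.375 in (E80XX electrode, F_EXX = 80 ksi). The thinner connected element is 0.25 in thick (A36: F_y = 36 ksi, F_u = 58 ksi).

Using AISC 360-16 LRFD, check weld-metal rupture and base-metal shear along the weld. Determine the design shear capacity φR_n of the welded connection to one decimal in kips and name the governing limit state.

Weld metal: throat = 0.707×0.375 = 0.26513 in, L = 2×5.375 = 10.75 in. φR_n = 0.75 × 0.6 × 80 × 0.26513 × 10.75 = 102.6 kips.
Base metal shear (0.25 in plate): yield φR_n = 1.0×0.6×36×0.25×10.75 = 58.1 kips; rupture φR_n = 0.75×0.6×58×0.25×10.75 = 70.1 kips; take 58.1 kips (yield).
Governing: min(102.6, 58.1) = 58.1 kips → base-metal shear.

58.1 kips (base-metal shear governs)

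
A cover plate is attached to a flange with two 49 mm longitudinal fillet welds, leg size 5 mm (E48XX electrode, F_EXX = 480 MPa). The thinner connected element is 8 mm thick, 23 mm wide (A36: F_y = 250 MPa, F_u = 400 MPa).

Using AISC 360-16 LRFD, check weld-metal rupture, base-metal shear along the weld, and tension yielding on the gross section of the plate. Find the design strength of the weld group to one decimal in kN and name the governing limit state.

Weld metal: throat = 0.707×5 = 3.535 mm, L = 2×49 = 98 mm. φR_n = 0.75 × 0.6 × 480 × 3.535 × 98 = 74.8 kN.
Base metal shear (8 mm plate): yield φR_n = 1.0×0.6×250×8×98 = 117.6 kN; rupture φR_n = 0.75×0.6×400×8×98 = 141.1 kN; take 117.6 kN (yield).
Tension yield (gross): A_g = 23×8 = 184 mm². φR_n = 0.90 × 250 × 184 = 41.4 kN.
Governing: min(74.8, 117.6, 41.4) = 41.4 kN → gross-section yield.

41.4 kN (gross-section yield governs)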